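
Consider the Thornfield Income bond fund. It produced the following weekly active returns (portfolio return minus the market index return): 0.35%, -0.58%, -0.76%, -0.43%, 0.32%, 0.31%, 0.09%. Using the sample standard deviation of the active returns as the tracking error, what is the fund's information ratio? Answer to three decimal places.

μ = (0.35 − 0.58 − 0.76 − 0.43 + 0.32 + 0.31 + 0.09) / 7 = -0.1000%
Σ(r − μ)² = (0.35 − (-0.1000))² + (-0.58 − (-0.1000))² + (-0.76 − (-0.1000))² + … = 1.3580
σ = √[1.3580 / 6] = 0.4757%
IR = μ / tracking error = -0.1000 / 0.4757 = -0.2102

-0.210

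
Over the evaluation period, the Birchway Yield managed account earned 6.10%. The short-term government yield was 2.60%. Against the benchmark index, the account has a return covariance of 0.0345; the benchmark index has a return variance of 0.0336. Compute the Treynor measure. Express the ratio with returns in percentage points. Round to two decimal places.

3.41

β = Cov / Var = 0.0345 / 0.0336 = 1.0268
Treynor = (Rp − Rf) / β = (6.10% − 2.60%) / 1.0268 = 3.50 / 1.0268 = 3.4086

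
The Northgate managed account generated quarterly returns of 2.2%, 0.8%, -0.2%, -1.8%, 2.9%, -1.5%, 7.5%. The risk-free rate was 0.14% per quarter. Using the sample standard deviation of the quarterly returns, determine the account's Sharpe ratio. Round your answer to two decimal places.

Mean return r̄ = 9.90 / 7 = 1.4143%
Σ(r − r̄)² = 61.6686; sample σ = √(61.6686/6) = 3.2059%
Sharpe = (r̄ − rf) / σ = (1.4143 − 0.14) / 3.2059 = 1.2743 / 3.2059 = 0.3975

0.40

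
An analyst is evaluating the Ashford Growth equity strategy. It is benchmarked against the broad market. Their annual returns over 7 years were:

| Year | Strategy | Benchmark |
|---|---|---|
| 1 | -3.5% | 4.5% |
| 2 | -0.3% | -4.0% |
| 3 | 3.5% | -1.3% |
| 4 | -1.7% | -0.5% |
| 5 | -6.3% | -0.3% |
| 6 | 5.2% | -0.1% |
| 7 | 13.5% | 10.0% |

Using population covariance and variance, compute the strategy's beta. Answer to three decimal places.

0.824

r̄p = 1.4857%,  r̄m = 1.1857%
Cov = Σ(rp − r̄p)(rm − r̄m) / 7 = 15.1127
Var(rm) = Σ(rm − r̄m)² / 7 = 18.3498
β = Cov / Var = 15.1127 / 18.3498 = 0.8236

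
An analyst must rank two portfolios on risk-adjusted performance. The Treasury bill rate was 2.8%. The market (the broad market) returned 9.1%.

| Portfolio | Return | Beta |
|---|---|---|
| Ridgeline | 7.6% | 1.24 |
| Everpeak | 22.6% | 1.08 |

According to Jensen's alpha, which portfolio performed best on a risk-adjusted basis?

Everpeak

Ridgeline: α = 7.6% − [2.8% + 1.24 × (9.1% − 2.8%)] = -3.012
Everpeak: α = 22.6% − [2.8% + 1.08 × (9.1% − 2.8%)] = 12.996
Highest: Everpeak (12.996).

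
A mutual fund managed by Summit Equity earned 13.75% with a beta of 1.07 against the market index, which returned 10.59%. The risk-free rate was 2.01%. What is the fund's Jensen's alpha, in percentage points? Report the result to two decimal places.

2.56

CAPM expected return = Rf + β(Rm − Rf) = 2.01% + 1.07 × (10.59% − 2.01%) = 2.01 + 1.07 × 8.58 = 11.1906%
Jensen's α = Rp − E[R] = 13.75% − 11.1906% = 2.5594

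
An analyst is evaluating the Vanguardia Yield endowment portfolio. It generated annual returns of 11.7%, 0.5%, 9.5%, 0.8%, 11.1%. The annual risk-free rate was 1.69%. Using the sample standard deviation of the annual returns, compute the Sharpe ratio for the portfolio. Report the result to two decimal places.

r̄ = (11.7 + 0.5 + 9.5 + 0.8 + 11.1) / 5 = 6.7200%
Σ(r − r̄)² = (11.7 − 6.7200)² + (0.5 − 6.7200)² + … = 125.4480
σ = √[125.4480 / 4] = 5.6002%
Sharpe = (r̄ − rf) / σ = (6.7200 − 1.69) / 5.6002 = 5.0300 / 5.6002 = 0.8982

0.90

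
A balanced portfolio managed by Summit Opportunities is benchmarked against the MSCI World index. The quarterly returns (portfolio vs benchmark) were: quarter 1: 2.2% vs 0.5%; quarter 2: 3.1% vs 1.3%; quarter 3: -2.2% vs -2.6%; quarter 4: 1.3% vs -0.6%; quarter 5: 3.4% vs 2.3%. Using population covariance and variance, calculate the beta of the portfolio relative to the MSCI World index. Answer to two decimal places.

r̄p = 1.5600%,  r̄m = 0.1800%
Cov = Σ(rp − r̄p)(rm − r̄m) / 5 = 3.2972
Var(rm) = Σ(rm − r̄m)² / 5 = 2.8376
β = Cov / Var = 3.2972 / 2.8376 = 1.1620

1.16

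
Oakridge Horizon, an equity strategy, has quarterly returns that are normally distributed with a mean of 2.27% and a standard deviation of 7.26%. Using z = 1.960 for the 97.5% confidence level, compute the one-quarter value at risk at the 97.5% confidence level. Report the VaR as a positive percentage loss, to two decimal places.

11.96

VaR (as % loss) = −(μ − z·σ) = −(2.27% − 1.960 × 7.26%) = −(-11.9596%) = 11.9596%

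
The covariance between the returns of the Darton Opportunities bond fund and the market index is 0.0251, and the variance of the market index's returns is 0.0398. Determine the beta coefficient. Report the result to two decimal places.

0.63

β = Cov(Rp, Rm) / Var(Rm) = 0.0251 / 0.0398 = 0.6307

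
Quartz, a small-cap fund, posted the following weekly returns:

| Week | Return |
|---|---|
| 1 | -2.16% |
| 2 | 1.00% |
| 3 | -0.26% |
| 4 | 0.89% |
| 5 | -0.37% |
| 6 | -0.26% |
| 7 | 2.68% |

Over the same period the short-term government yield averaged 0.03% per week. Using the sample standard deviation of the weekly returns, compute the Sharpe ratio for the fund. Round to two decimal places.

μ = (-2.16 + 1 − 0.26 + 0.89 − 0.37 − 0.26 + 2.68) / 7 = 0.2171%
Σ(r − μ)² = (-2.16 − 0.2171)² + (1 − 0.2171)² + (-0.26 − 0.2171)² + … = 13.5821
σ = √[13.5821 / 6] = 1.5046%
Sharpe = (μ − rf) / σ = (0.2171 − 0.03) / 1.5046 = 0.1871 / 1.5046 = 0.1244

0.12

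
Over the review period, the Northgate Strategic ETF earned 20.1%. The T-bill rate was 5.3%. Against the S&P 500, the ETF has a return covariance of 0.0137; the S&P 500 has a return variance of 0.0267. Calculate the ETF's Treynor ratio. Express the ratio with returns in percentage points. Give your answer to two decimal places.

28.84

β = Cov / Var = 0.0137 / 0.0267 = 0.5131
Treynor = (Rp − Rf) / β = (20.1% − 5.3%) / 0.5131 = 14.80 / 0.5131 = 28.8443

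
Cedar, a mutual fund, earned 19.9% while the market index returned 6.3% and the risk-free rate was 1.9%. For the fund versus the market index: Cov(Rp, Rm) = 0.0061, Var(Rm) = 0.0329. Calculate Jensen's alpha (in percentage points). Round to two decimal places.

β = Cov / Var = 0.0061 / 0.0329 = 0.1854
E[R] = Rf + β(Rm − Rf) = 1.9% + 0.1854 × (6.3% − 1.9%) = 2.7158%
α = Rp − E[R] = 19.9% − 2.7158% = 17.1842

17.18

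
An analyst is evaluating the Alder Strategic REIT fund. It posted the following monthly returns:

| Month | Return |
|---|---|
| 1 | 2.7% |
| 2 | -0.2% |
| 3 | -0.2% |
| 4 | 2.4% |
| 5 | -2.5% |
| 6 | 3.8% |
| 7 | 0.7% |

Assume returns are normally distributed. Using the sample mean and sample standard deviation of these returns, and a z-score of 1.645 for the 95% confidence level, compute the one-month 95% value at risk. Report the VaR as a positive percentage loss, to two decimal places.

μ = (2.7 − 0.2 − 0.2 + 2.4 − 2.5 + 3.8 + 0.7) / 7 = 0.9571%
Sample std dev = √[27.8971 / 6] = 2.1563%
VaR = −(μ − z·σ) = −(0.9571 − 1.645 × 2.1563) = −(-2.5900) = 2.5900%

2.59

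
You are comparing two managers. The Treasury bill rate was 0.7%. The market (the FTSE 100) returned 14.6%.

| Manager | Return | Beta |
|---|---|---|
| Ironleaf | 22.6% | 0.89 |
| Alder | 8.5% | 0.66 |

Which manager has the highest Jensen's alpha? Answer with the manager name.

Ironleaf

Ironleaf: α = 22.6% − [0.7% + 0.89 × (14.6% − 0.7%)] = 9.529
Alder: α = 8.5% − [0.7% + 0.66 × (14.6% − 0.7%)] = -1.374
Highest: Ironleaf (9.529).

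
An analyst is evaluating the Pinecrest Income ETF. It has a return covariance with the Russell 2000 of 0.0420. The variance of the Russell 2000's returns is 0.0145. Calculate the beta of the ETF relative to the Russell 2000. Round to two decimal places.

β = Cov(Rp, Rm) / Var(Rm) = 0.0420 / 0.0145 = 2.8966

2.90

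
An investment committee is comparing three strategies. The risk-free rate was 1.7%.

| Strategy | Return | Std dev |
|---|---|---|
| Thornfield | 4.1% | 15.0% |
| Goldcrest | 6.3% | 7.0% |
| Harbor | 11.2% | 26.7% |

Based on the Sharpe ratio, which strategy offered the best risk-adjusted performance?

Thornfield: Sharpe ratio = (4.1% − 1.7%) / 15.0% = 0.160
Goldcrest: Sharpe ratio = (6.3% − 1.7%) / 7.0% = 0.657
Harbor: Sharpe ratio = (11.2% − 1.7%) / 26.7% = 0.356
Highest: Goldcrest (0.657).

Goldcrest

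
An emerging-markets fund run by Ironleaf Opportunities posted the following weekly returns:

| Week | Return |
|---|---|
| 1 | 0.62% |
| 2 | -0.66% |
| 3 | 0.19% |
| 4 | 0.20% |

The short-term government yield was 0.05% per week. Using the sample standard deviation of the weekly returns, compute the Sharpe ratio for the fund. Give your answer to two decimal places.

0.07

r̄ = (0.62 − 0.66 + 0.19 + 0.2) / 4 = 0.0875%
Σ(r − r̄)² = 0.8655; sample σ = √(0.8655/3) = 0.5371%
Sharpe = (r̄ − rf) / σ = (0.0875 − 0.05) / 0.5371 = 0.0375 / 0.5371 = 0.0698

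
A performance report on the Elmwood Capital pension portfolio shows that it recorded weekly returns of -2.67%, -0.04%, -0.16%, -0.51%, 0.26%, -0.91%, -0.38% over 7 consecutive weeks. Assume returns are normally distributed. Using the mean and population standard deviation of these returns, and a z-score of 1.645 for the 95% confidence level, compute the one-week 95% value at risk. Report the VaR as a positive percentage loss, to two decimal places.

2.11

Mean return μ = -4.410 / 7 = -0.6300%
Population std dev = √[5.6780 / 7] = 0.9006%
VaR = −(μ − z·σ) = −(-0.6300 − 1.645 × 0.9006) = −(-2.1115) = 2.1115%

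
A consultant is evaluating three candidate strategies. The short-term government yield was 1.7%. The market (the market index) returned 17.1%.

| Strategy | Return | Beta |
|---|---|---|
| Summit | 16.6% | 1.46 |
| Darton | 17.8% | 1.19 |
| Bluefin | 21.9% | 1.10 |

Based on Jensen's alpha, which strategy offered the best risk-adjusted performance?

Bluefin

Summit: α = 16.6% − [1.7% + 1.46 × (17.1% − 1.7%)] = -7.584
Darton: α = 17.8% − [1.7% + 1.19 × (17.1% − 1.7%)] = -2.226
Bluefin: α = 21.9% − [1.7% + 1.10 × (17.1% − 1.7%)] = 3.260
Highest: Bluefin (3.260).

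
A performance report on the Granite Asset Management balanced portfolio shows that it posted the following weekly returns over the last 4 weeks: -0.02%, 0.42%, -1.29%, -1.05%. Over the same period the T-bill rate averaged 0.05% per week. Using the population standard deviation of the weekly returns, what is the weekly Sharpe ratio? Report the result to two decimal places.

r̄ = (-0.02 + 0.42 − 1.29 − 1.05) / 4 = -1.940 / 4 = -0.4850%
Σ(r − r̄)² = (-0.02 − (-0.4850))² + (0.42 − (-0.4850))² + … = 2.0025
σ = √[2.0025 / 4] = 0.7075%
Sharpe = (r̄ − rf) / σ = (-0.4850 − 0.05) / 0.7075 = -0.5350 / 0.7075 = -0.7562

-0.76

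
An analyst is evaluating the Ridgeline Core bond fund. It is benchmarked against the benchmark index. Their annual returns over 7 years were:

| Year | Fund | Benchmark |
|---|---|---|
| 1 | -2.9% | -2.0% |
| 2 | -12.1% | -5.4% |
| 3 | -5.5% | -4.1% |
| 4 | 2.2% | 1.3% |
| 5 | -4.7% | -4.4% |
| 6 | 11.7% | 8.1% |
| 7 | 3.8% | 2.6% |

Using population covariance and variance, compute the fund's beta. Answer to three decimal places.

1.542

r̄p = -1.0714%,  r̄m = -0.5571%
Cov = Σ(rp − r̄p)(rm − r̄m) / 7 = 31.1002
Var(rm) = Σ(rm − r̄m)² / 7 = 20.1739
β = Cov / Var = 31.1002 / 20.1739 = 1.5416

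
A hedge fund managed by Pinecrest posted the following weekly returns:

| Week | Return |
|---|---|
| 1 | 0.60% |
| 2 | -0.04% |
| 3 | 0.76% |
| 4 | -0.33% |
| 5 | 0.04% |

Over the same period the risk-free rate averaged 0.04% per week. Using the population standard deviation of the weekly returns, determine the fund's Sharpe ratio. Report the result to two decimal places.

r̄ = (0.6 − 0.04 + 0.76 − 0.33 + 0.04) / 5 = 1.030 / 5 = 0.2060%
Population std dev = √[0.8375 / 5] = 0.4093%
Sharpe = (r̄ − rf) / σ = (0.2060 − 0.04) / 0.4093 = 0.1660 / 0.4093 = 0.4056

0.41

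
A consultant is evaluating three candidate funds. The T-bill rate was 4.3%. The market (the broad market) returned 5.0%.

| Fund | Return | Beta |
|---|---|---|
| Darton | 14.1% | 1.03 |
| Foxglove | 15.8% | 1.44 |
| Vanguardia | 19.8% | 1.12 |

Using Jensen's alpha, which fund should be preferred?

Vanguardia

Darton: α = 14.1% − [4.3% + 1.03 × (5.0% − 4.3%)] = 9.079
Foxglove: α = 15.8% − [4.3% + 1.44 × (5.0% − 4.3%)] = 10.492
Vanguardia: α = 19.8% − [4.3% + 1.12 × (5.0% − 4.3%)] = 14.716
Highest: Vanguardia (14.716).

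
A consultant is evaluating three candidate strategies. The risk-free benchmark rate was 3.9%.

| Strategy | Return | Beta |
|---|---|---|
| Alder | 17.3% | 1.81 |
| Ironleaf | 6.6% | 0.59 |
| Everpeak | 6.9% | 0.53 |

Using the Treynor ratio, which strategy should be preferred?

Alder

Alder: Treynor = (17.3% − 3.9%) / 1.81 = 7.403
Ironleaf: Treynor = (6.6% − 3.9%) / 0.59 = 4.576
Everpeak: Treynor = (6.9% − 3.9%) / 0.53 = 5.660
Highest: Alder (7.403).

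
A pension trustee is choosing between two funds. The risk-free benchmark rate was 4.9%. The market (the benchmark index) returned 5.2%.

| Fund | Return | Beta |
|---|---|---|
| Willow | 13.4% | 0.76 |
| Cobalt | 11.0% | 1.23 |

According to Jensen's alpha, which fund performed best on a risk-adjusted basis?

Willow

Willow: α = 13.4% − [4.9% + 0.76 × (5.2% − 4.9%)] = 8.272
Cobalt: α = 11.0% − [4.9% + 1.23 × (5.2% − 4.9%)] = 5.731
Highest: Willow (8.272).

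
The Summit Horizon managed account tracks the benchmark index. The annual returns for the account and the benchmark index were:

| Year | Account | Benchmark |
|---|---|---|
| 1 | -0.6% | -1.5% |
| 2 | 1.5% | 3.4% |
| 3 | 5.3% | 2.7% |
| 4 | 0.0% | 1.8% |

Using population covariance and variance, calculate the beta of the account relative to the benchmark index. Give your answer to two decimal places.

r̄p = 1.5500%,  r̄m = 1.6000%
Cov = Σ(rp − r̄p)(rm − r̄m) / 4 = 2.5975
Var(rm) = Σ(rm − r̄m)² / 4 = 3.5250
β = Cov / Var = 2.5975 / 3.5250 = 0.7369

0.74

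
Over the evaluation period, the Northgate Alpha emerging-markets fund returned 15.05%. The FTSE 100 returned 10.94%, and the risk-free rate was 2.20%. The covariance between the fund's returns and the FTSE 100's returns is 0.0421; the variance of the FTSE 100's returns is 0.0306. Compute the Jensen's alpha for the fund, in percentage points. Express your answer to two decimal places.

β = Cov / Var = 0.0421 / 0.0306 = 1.3758
E[R] = Rf + β(Rm − Rf) = 2.20% + 1.3758 × (10.94% − 2.20%) = 14.2245%
α = Rp − E[R] = 15.05% − 14.2245% = 0.8255

0.83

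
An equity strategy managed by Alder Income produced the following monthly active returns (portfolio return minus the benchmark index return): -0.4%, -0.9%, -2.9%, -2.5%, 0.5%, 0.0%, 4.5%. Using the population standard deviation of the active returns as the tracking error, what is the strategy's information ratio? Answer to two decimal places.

-0.11

r̄ = (-0.4 − 0.9 − 2.9 − 2.5 + 0.5 + 0 + 4.5) / 7 = -0.2429%
Σ(r − r̄)² = (-0.4 − (-0.2429))² + (-0.9 − (-0.2429))² + (-2.9 − (-0.2429))² + … = 35.7171
σ = √[35.7171 / 7] = 2.2589%
IR = r̄ / tracking error = -0.2429 / 2.2589 = -0.1075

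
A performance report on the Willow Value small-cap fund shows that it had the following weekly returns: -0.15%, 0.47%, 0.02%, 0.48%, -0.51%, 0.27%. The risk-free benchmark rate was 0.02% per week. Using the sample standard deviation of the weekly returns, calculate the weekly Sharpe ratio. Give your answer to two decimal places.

r̄ = (-0.15 + 0.47 + 0.02 + 0.48 − 0.51 + 0.27) / 6 = 0.0967%
Σ(r − r̄)² = 0.7511; sample σ = √(0.7511/5) = 0.3876%
Sharpe = (r̄ − rf) / σ = (0.0967 − 0.02) / 0.3876 = 0.0767 / 0.3876 = 0.1979

0.20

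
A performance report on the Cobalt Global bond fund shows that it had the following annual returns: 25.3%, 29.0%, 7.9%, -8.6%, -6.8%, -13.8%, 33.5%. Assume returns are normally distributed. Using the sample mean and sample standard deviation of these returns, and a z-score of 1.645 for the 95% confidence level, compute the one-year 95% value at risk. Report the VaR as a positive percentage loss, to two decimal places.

μ = (25.3 + 29 + 7.9 − 8.6 − 6.8 − 13.8 + 33.5) / 7 = 66.50 / 7 = 9.5000%
Sample std dev = √[2344.6400 / 6] = 19.7680%
VaR = −(μ − z·σ) = −(9.5000 − 1.645 × 19.7680) = −(-23.0184) = 23.0184%

23.02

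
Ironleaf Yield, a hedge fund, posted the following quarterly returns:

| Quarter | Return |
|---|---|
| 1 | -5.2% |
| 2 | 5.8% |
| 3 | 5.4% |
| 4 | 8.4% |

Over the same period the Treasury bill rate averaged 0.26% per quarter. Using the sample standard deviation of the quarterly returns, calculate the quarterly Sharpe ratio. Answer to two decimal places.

0.56

Mean return μ = 14.40 / 4 = 3.6000%
Σ(r − μ)² = (-5.2 − 3.6000)² + (5.8 − 3.6000)² + (5.4 − 3.6000)² + … = 108.5600
sample σ = √(108.5600 / 3) = √36.1867 = 6.0155%
Sharpe = (μ − rf) / σ = (3.6000 − 0.26) / 6.0155 = 3.3400 / 6.0155 = 0.5552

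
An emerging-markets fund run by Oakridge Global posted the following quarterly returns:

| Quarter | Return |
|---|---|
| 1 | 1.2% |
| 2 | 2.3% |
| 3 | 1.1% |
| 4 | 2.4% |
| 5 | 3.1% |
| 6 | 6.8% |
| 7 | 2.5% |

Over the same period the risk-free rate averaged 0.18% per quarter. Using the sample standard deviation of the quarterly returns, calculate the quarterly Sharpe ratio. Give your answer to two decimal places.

μ = (1.2 + 2.3 + 1.1 + 2.4 + 3.1 + 6.8 + 2.5) / 7 = 19.40 / 7 = 2.7714%
Sample std dev = √[22.0343 / 6] = 1.9163%
Sharpe = (μ − rf) / σ = (2.7714 − 0.18) / 1.9163 = 2.5914 / 1.9163 = 1.3523

1.35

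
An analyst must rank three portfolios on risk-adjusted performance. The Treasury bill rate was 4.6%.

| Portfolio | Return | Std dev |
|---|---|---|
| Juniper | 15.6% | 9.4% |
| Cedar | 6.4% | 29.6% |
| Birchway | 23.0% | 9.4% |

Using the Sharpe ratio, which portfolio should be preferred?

Juniper: Sharpe ratio = (15.6% − 4.6%) / 9.4% = 1.170
Cedar: Sharpe ratio = (6.4% − 4.6%) / 29.6% = 0.061
Birchway: Sharpe ratio = (23.0% − 4.6%) / 9.4% = 1.957
Highest: Birchway (1.957).

Birchway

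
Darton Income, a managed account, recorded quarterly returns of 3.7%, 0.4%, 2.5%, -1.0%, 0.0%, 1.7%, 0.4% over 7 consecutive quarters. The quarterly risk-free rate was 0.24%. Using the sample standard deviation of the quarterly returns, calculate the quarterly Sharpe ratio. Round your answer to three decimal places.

0.532

r̄ = (3.7 + 0.4 + 2.5 − 1 + 0 + 1.7 + 0.4) / 7 = 7.70 / 7 = 1.1000%
Σ(r − r̄)² = 15.6800; sample σ = √(15.6800/6) = 1.6166%
Sharpe = (r̄ − rf) / σ = (1.1000 − 0.24) / 1.6166 = 0.8600 / 1.6166 = 0.5320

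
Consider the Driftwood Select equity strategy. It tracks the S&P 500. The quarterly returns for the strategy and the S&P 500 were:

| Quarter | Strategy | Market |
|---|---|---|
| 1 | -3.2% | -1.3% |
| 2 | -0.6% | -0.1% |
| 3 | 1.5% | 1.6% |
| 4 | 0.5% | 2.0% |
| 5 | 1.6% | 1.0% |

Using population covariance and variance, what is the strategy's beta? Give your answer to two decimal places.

r̄p = -0.0400%,  r̄m = 0.6400%
Cov = Σ(rp − r̄p)(rm − r̄m) / 5 = 1.8696
Var(rm) = Σ(rm − r̄m)² / 5 = 1.4424
β = Cov / Var = 1.8696 / 1.4424 = 1.2962

1.30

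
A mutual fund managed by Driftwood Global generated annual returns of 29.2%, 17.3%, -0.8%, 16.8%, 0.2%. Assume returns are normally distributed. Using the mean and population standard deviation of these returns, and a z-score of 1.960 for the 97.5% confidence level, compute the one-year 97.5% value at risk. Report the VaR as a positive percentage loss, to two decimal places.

9.78

μ = (29.2 + 17.3 − 0.8 + 16.8 + 0.2) / 5 = 62.70 / 5 = 12.5400%
Σ(r − μ)² = (29.2 − 12.5400)² + (17.3 − 12.5400)² + (-0.8 − 12.5400)² + … = 648.5920
population σ = √(648.5920 / 5) = √129.7184 = 11.3894%
VaR = −(μ − z·σ) = −(12.5400 − 1.960 × 11.3894) = −(-9.7832) = 9.7832%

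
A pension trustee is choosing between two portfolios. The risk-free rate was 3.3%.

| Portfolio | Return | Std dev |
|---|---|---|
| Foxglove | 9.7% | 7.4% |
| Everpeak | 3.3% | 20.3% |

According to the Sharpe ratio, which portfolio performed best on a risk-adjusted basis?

Foxglove

Foxglove: Sharpe ratio = (9.7% − 3.3%) / 7.4% = 0.865
Everpeak: Sharpe ratio = (3.3% − 3.3%) / 20.3% = 0.000
Highest: Foxglove (0.865).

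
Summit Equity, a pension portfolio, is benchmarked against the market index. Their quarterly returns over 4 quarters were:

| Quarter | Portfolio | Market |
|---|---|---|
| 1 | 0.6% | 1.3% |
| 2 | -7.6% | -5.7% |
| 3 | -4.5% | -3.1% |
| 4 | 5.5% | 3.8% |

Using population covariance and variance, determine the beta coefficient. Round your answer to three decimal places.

r̄p = -1.5000%,  r̄m = -0.9250%
Cov = Σ(rp − r̄p)(rm − r̄m) / 4 = 18.3500
Var(rm) = Σ(rm − r̄m)² / 4 = 13.7019
β = Cov / Var = 18.3500 / 13.7019 = 1.3392

1.339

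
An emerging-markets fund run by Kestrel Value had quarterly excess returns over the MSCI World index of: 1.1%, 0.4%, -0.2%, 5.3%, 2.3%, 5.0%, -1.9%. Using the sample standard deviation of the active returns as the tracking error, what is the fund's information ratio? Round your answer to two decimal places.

0.64

μ = (1.1 + 0.4 − 0.2 + 5.3 + 2.3 + 5 − 1.9) / 7 = 12.00 / 7 = 1.7143%
Σ(r − μ)² = (1.1 − 1.7143)² + (0.4 − 1.7143)² + (-0.2 − 1.7143)² + … = 42.8286
σ = √[42.8286 / 6] = 2.6717%
IR = μ / tracking error = 1.7143 / 2.6717 = 0.6417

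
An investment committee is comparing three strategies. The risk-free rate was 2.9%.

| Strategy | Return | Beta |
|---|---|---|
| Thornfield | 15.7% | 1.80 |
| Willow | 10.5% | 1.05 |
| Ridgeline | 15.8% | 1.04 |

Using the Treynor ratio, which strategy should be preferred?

Thornfield: Treynor = (15.7% − 2.9%) / 1.80 = 7.111
Willow: Treynor = (10.5% − 2.9%) / 1.05 = 7.238
Ridgeline: Treynor = (15.8% − 2.9%) / 1.04 = 12.404
Highest: Ridgeline (12.404).

Ridgeline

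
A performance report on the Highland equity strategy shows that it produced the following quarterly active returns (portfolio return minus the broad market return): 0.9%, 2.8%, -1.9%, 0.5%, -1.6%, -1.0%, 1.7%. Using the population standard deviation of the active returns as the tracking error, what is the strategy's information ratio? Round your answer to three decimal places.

0.122

μ = (0.9 + 2.8 − 1.9 + 0.5 − 1.6 − 1 + 1.7) / 7 = 1.40 / 7 = 0.2000%
Σ(r − μ)² = (0.9 − 0.2000)² + (2.8 − 0.2000)² + … = 18.6800
population σ = √(18.6800 / 7) = √2.6686 = 1.6336%
IR = μ / tracking error = 0.2000 / 1.6336 = 0.1224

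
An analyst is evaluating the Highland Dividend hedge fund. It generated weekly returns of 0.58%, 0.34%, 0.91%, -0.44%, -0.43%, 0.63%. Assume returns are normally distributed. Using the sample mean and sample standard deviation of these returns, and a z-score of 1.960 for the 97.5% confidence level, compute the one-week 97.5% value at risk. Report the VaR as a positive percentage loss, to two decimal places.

0.86

r̄ = (0.58 + 0.34 + 0.91 − 0.44 − 0.43 + 0.63) / 6 = 1.590 / 6 = 0.2650%
Sample std dev = √[1.6342 / 5] = 0.5717%
VaR = −(r̄ − z·σ) = −(0.2650 − 1.960 × 0.5717) = −(-0.8555) = 0.8555%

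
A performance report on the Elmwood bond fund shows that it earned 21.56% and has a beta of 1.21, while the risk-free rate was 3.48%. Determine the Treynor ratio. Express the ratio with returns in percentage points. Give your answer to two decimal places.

14.94

Treynor = (Rp − Rf) / β = (21.56% − 3.48%) / 1.21 = 18.08 / 1.21 = 14.9421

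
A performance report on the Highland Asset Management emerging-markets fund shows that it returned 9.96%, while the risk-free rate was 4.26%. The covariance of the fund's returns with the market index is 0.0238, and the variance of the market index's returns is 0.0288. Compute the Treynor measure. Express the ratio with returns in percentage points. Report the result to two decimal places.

β = Cov / Var = 0.0238 / 0.0288 = 0.8264
Treynor = (Rp − Rf) / β = (9.96% − 4.26%) / 0.8264 = 5.70 / 0.8264 = 6.8974

6.90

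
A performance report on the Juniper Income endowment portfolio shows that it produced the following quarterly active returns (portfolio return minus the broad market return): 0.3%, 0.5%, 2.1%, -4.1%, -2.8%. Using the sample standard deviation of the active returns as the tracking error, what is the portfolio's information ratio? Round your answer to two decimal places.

Mean return r̄ = -4.00 / 5 = -0.8000%
Σ(r − r̄)² = (0.3 − (-0.8000))² + (0.5 − (-0.8000))² + … = 26.2000
σ = √[26.2000 / 4] = 2.5593%
IR = r̄ / tracking error = -0.8000 / 2.5593 = -0.3126

-0.31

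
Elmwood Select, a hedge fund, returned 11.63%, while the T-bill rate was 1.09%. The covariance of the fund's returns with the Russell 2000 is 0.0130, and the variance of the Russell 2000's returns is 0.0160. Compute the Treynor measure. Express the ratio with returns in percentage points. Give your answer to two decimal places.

β = Cov / Var = 0.0130 / 0.0160 = 0.8125
Treynor = (Rp − Rf) / β = (11.63% − 1.09%) / 0.8125 = 10.54 / 0.8125 = 12.9723

12.97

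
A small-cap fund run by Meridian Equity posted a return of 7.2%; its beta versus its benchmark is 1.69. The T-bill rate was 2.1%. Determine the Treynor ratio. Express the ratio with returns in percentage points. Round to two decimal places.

Treynor = (Rp − Rf) / β = (7.2% − 2.1%) / 1.69 = 5.10 / 1.69 = 3.0178

3.02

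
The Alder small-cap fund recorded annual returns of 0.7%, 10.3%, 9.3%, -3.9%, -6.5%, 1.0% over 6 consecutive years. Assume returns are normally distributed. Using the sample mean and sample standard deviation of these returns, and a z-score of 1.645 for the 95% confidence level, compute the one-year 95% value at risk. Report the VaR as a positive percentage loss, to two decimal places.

r̄ = (0.7 + 10.3 + 9.3 − 3.9 − 6.5 + 1) / 6 = 1.8167%
Sample σ = √[Σ(r − r̄)² / 5] = √[231.7283 / 5] = √46.3457 = 6.8078%
VaR = −(r̄ − z·σ) = −(1.8167 − 1.645 × 6.8078) = −(-9.3821) = 9.3821%

9.38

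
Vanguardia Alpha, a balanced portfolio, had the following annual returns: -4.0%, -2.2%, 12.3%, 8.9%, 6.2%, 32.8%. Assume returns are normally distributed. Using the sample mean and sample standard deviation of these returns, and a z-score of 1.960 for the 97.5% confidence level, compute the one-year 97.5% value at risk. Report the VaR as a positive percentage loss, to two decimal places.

17.00

Mean return r̄ = 54.00 / 6 = 9.0000%
Σ(r − r̄)² = (-4 − 9.0000)² + (-2.2 − 9.0000)² + (12.3 − 9.0000)² + … = 879.6200
sample σ = √(879.6200 / 5) = √175.9240 = 13.2636%
VaR = −(r̄ − z·σ) = −(9.0000 − 1.960 × 13.2636) = −(-16.9967) = 16.9967%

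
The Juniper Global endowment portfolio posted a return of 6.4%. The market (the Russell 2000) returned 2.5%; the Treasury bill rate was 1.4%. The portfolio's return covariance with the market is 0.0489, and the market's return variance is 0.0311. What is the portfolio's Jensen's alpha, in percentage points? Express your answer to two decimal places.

3.27

β = Cov / Var = 0.0489 / 0.0311 = 1.5723
E[R] = Rf + β(Rm − Rf) = 1.4% + 1.5723 × (2.5% − 1.4%) = 3.1295%
α = Rp − E[R] = 6.4% − 3.1295% = 3.2705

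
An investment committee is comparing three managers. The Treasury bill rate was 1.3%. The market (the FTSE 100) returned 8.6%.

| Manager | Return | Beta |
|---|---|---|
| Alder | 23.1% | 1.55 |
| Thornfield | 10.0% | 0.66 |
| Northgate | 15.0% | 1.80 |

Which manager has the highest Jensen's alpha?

Alder: α = 23.1% − [1.3% + 1.55 × (8.6% − 1.3%)] = 10.485
Thornfield: α = 10.0% − [1.3% + 0.66 × (8.6% − 1.3%)] = 3.882
Northgate: α = 15.0% − [1.3% + 1.80 × (8.6% − 1.3%)] = 0.560
Highest: Alder (10.485).

Alder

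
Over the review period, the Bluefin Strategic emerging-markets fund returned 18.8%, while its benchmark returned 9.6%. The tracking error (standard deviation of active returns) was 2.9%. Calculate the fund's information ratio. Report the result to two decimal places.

IR = (Rp − Rb) / TE = (18.8% − 9.6%) / 2.9% = 9.20% / 2.9% = 3.1724

3.17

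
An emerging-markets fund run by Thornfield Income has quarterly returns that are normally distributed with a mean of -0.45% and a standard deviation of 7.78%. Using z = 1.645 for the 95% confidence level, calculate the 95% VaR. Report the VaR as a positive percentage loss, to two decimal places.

VaR (as % loss) = −(μ − z·σ) = −(-0.45% − 1.645 × 7.78%) = −(-13.2481%) = 13.2481%

13.25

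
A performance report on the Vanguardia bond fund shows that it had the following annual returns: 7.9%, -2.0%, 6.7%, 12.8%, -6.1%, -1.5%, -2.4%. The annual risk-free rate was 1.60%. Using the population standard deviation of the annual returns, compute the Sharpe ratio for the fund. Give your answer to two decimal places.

0.09

μ = (7.9 − 2 + 6.7 + 12.8 − 6.1 − 1.5 − 2.4) / 7 = 2.2000%
Σ(r − μ)² = (7.9 − 2.2000)² + (-2 − 2.2000)² + (6.7 − 2.2000)² + … = 286.4800
population σ = √(286.4800 / 7) = √40.9257 = 6.3973%
Sharpe = (μ − rf) / σ = (2.2000 − 1.6) / 6.3973 = 0.6000 / 6.3973 = 0.0938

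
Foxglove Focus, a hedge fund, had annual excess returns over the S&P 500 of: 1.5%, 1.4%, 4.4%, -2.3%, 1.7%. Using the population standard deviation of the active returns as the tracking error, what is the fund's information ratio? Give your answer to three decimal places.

0.628

Mean return μ = 6.70 / 5 = 1.3400%
Population std dev = √[22.7720 / 5] = 2.1341%
IR = μ / tracking error = 1.3400 / 2.1341 = 0.6279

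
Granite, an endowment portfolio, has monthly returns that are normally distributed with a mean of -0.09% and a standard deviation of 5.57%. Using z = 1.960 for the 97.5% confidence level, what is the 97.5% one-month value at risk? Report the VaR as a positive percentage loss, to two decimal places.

11.01

VaR (as % loss) = −(μ − z·σ) = −(-0.09% − 1.960 × 5.57%) = −(-11.0072%) = 11.0072%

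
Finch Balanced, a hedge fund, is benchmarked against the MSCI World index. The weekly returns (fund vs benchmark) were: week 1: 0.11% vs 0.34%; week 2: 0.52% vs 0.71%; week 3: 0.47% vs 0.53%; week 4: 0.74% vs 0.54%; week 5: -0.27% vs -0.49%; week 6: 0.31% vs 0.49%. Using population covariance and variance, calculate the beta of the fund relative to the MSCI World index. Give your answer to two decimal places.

0.73

r̄p = 0.3133%,  r̄m = 0.3533%
Cov = Σ(rp − r̄p)(rm − r̄m) / 6 = 0.1125
Var(rm) = Σ(rm − r̄m)² / 6 = 0.1539
β = Cov / Var = 0.1125 / 0.1539 = 0.7310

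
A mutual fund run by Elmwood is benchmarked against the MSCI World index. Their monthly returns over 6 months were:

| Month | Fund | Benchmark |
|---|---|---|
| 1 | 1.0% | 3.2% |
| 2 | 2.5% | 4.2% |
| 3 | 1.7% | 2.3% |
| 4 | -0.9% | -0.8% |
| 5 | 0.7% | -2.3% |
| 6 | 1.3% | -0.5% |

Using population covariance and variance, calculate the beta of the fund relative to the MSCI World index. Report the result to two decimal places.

r̄p = 1.0500%,  r̄m = 1.0167%
Cov = Σ(rp − r̄p)(rm − r̄m) / 6 = 1.6108
Var(rm) = Σ(rm − r̄m)² / 6 = 5.5247
β = Cov / Var = 1.6108 / 5.5247 = 0.2916

0.29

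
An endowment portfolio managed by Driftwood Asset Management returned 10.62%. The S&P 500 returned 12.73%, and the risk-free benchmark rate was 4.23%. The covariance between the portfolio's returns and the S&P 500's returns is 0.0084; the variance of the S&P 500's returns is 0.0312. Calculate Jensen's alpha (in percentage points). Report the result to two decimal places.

4.10

β = Cov / Var = 0.0084 / 0.0312 = 0.2692
E[R] = Rf + β(Rm − Rf) = 4.23% + 0.2692 × (12.73% − 4.23%) = 6.5182%
α = Rp − E[R] = 10.62% − 6.5182% = 4.1018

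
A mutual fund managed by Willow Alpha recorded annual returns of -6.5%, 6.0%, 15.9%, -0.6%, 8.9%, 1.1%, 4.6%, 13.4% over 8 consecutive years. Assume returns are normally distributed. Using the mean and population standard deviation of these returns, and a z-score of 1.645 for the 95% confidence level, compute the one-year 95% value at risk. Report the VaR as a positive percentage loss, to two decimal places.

r̄ = (-6.5 + 6 + 15.9 − 0.6 + 8.9 + 1.1 + 4.6 + 13.4) / 8 = 42.80 / 8 = 5.3500%
Population std dev = √[383.5800 / 8] = 6.9244%
VaR = −(r̄ − z·σ) = −(5.3500 − 1.645 × 6.9244) = −(-6.0406) = 6.0406%

6.04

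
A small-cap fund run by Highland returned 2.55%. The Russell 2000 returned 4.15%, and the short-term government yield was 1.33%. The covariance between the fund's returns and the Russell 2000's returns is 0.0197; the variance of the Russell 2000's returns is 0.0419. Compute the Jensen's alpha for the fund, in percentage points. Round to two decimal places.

-0.11

β = Cov / Var = 0.0197 / 0.0419 = 0.4702
E[R] = Rf + β(Rm − Rf) = 1.33% + 0.4702 × (4.15% − 1.33%) = 2.6560%
α = Rp − E[R] = 2.55% − 2.6560% = -0.1060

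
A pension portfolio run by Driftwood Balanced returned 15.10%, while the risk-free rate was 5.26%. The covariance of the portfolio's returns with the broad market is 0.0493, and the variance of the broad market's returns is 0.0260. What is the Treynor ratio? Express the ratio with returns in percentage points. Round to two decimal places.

β = Cov / Var = 0.0493 / 0.0260 = 1.8962
Treynor = (Rp − Rf) / β = (15.10% − 5.26%) / 1.8962 = 9.84 / 1.8962 = 5.1893

5.19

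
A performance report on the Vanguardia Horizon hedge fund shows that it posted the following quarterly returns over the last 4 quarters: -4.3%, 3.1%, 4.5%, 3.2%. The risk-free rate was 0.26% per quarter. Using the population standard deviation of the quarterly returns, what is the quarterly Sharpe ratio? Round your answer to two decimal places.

r̄ = (-4.3 + 3.1 + 4.5 + 3.2) / 4 = 1.6250%
Σ(r − r̄)² = 48.0275; population σ = √(48.0275/4) = 3.4651%
Sharpe = (r̄ − rf) / σ = (1.6250 − 0.26) / 3.4651 = 1.3650 / 3.4651 = 0.3939

0.39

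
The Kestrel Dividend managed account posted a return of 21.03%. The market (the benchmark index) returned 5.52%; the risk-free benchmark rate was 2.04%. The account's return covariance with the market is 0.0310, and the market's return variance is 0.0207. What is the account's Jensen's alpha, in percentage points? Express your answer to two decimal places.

β = Cov / Var = 0.0310 / 0.0207 = 1.4976
E[R] = Rf + β(Rm − Rf) = 2.04% + 1.4976 × (5.52% − 2.04%) = 7.2516%
α = Rp − E[R] = 21.03% − 7.2516% = 13.7784

13.78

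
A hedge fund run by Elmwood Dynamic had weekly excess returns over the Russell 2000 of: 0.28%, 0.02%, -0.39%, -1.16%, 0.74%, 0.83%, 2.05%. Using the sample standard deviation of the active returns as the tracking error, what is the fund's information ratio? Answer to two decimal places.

r̄ = (0.28 + 0.02 − 0.39 − 1.16 + 0.74 + 0.83 + 2.05) / 7 = 0.3386%
Σ(r − r̄)² = (0.28 − 0.3386)² + (0.02 − 0.3386)² + (-0.39 − 0.3386)² + … = 6.2131
σ = √[6.2131 / 6] = 1.0176%
IR = r̄ / tracking error = 0.3386 / 1.0176 = 0.3327

0.33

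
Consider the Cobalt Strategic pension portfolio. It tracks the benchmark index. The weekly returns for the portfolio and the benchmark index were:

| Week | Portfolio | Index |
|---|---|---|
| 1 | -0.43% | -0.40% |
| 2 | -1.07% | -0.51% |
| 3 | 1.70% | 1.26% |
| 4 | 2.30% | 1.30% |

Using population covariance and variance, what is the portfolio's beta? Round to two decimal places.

1.60

r̄p = 0.6250%,  r̄m = 0.4125%
Cov = Σ(rp − r̄p)(rm − r̄m) / 4 = 1.2046
Var(rm) = Σ(rm − r̄m)² / 4 = 0.7543
β = Cov / Var = 1.2046 / 0.7543 = 1.5970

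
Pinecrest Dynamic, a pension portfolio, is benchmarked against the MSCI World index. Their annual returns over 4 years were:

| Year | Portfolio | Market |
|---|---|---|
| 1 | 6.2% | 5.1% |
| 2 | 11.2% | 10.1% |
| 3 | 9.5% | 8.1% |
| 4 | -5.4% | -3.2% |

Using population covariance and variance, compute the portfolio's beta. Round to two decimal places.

1.27

r̄p = 5.3750%,  r̄m = 5.0250%
Cov = Σ(rp − r̄p)(rm − r̄m) / 4 = 32.7331
Var(rm) = Σ(rm − r̄m)² / 4 = 25.7169
β = Cov / Var = 32.7331 / 25.7169 = 1.2728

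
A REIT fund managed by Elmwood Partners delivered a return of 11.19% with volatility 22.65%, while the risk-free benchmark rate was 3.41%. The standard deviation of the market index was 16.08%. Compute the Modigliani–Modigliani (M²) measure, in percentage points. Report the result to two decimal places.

8.93

Sharpe = (Rp − Rf) / σp = (11.19% − 3.41%) / 22.65% = 0.3435
M² = Rf + Sharpe × σm = 3.41% + 0.3435 × 16.08% = 8.9335%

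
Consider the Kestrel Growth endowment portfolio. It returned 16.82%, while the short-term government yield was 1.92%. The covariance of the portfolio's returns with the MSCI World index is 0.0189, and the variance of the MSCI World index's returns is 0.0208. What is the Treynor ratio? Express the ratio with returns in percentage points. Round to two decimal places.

16.40

β = Cov / Var = 0.0189 / 0.0208 = 0.9087
Treynor = (Rp − Rf) / β = (16.82% − 1.92%) / 0.9087 = 14.90 / 0.9087 = 16.3971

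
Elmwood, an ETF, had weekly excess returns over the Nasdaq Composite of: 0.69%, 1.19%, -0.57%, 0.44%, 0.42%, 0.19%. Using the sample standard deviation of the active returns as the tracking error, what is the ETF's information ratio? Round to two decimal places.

0.68

r̄ = (0.69 + 1.19 − 0.57 + 0.44 + 0.42 + 0.19) / 6 = 0.3933%
Σ(r − r̄)² = 1.6949; sample σ = √(1.6949/5) = 0.5822%
IR = r̄ / tracking error = 0.3933 / 0.5822 = 0.6755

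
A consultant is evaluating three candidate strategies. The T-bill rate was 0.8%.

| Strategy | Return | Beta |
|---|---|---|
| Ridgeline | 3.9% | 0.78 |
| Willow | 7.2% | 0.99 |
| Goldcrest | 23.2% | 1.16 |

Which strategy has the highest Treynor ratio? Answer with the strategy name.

Goldcrest

Ridgeline: Treynor = (3.9% − 0.8%) / 0.78 = 3.974
Willow: Treynor = (7.2% − 0.8%) / 0.99 = 6.465
Goldcrest: Treynor = (23.2% − 0.8%) / 1.16 = 19.310
Highest: Goldcrest (19.310).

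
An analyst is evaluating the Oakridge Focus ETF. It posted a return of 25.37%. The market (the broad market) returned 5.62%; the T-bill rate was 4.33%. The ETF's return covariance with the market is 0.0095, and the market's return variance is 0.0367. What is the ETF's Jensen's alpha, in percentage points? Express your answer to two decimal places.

β = Cov / Var = 0.0095 / 0.0367 = 0.2589
E[R] = Rf + β(Rm − Rf) = 4.33% + 0.2589 × (5.62% − 4.33%) = 4.6640%
α = Rp − E[R] = 25.37% − 4.6640% = 20.7060

20.71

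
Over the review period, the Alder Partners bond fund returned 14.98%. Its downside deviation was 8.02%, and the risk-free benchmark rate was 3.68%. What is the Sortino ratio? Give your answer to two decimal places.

Sortino = (Rp − Rf) / σd = (14.98% − 3.68%) / 8.02% = 11.30% / 8.02% = 1.4090

1.41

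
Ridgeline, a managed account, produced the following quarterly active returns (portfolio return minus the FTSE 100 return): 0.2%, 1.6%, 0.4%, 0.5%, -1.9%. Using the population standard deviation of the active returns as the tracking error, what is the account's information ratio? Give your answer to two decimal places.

Mean return r̄ = 0.80 / 5 = 0.1600%
Population std dev = √[6.4920 / 5] = 1.1395%
IR = r̄ / tracking error = 0.1600 / 1.1395 = 0.1404

0.14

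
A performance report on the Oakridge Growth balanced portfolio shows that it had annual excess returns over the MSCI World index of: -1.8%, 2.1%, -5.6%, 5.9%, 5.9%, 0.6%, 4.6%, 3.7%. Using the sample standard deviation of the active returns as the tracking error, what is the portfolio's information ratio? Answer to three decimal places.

Mean return r̄ = 15.40 / 8 = 1.9250%
Σ(r − r̄)² = (-1.8 − 1.9250)² + (2.1 − 1.9250)² + (-5.6 − 1.9250)² + … = 114.1950
sample σ = √(114.1950 / 7) = √16.3136 = 4.0390%
IR = r̄ / tracking error = 1.9250 / 4.0390 = 0.4766

0.477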